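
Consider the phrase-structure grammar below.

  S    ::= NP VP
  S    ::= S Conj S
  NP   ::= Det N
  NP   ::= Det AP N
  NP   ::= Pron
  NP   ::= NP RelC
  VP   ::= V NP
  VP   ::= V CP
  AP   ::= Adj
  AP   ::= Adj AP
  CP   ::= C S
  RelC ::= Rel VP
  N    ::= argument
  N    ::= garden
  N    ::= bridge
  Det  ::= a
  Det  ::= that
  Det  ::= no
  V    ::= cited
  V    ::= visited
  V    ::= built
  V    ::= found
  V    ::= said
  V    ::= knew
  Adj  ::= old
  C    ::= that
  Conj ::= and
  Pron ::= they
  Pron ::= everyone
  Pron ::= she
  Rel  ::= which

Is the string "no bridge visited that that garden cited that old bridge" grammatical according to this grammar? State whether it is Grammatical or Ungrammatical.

Grammatical

[S [NP [Det no] [N bridge]] [VP [V visited] [CP [C that] [S [NP [Det that] [N garden]] [VP [V cited] [NP [Det that] [AP [Adj old]] [N bridge]]]]]]]
The bracketing above is licensed at every node by one of the given productions, with S at the root.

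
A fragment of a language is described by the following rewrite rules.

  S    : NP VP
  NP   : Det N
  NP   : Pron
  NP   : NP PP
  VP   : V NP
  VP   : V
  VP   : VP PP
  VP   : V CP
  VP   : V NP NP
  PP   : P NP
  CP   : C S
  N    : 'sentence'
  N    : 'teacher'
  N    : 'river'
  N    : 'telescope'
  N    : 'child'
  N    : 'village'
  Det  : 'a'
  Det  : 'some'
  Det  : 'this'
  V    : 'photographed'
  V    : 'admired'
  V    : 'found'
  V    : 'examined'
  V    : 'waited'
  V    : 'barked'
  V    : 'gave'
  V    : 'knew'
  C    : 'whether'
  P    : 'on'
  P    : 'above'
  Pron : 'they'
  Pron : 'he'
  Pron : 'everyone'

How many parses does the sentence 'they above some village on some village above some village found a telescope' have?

5

Two of the 5 distinct bracketings:
[S [NP [NP [Pron they]] [PP [P above] [NP [NP [Det some] [N village]] [PP [P on] [NP [NP [Det some] [N village]] [PP [P above] [NP [Det some] [N village]]]]]]]] [VP [V found] [NP [Det a] [N telescope]]]]
[S [NP [NP [Pron they]] [PP [P above] [NP [NP [NP [Det some] [N village]] [PP [P on] [NP [Det some] [N village]]]] [PP [P above] [NP [Det some] [N village]]]]]] [VP [V found] [NP [Det a] [N telescope]]]]
The trees differ in how a recursive rule is bracketed over the same span.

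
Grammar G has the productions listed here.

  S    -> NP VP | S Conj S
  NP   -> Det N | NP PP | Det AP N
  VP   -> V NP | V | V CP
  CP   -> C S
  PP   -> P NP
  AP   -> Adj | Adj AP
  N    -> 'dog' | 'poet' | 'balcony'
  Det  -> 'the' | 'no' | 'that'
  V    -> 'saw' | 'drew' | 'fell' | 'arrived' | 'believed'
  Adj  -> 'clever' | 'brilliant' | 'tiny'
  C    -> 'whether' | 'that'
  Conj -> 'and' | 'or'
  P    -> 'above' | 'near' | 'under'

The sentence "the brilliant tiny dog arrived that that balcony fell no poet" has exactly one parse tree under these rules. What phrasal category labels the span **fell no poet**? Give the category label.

S
  NP
    Det: the
    AP
      Adj: brilliant
      AP
        Adj: tiny
    N: dog
  VP
    V: arrived
    CP
      C: that
      S
        NP
          Det: that
          N: balcony
        VP
          V: fell
          NP
            Det: no
            N: poet
The span 'fell no poet' is the VP node built by VP → V NP.

VP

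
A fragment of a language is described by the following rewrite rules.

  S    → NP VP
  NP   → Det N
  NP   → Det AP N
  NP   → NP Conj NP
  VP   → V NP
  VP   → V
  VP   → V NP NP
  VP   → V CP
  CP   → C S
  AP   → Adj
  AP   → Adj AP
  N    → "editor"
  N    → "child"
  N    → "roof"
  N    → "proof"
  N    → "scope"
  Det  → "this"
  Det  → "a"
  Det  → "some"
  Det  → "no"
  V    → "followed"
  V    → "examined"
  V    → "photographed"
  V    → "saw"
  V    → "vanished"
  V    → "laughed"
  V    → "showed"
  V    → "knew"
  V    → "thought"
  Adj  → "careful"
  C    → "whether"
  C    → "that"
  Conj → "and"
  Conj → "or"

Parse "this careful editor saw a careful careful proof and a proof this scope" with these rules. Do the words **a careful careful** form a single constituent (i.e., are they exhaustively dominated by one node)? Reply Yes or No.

No

[S [NP [Det this] [AP [Adj careful]] [N editor]] [VP [V saw] [NP [NP [Det a] [AP [Adj careful] [AP [Adj careful]]] [N proof]] [Conj and] [NP [Det a] [N proof]]] [NP [Det this] [N scope]]]]
The smallest constituent containing 'a careful careful' is the NP spanning 'a careful careful proof'; no single node in the tree dominates exactly the given words.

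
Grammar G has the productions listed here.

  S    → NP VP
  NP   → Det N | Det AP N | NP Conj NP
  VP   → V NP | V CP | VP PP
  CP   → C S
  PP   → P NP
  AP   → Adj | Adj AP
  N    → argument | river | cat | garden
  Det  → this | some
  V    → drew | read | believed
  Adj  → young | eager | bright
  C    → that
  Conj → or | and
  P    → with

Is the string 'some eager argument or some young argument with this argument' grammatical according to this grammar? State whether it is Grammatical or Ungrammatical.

For S → NP VP, every NP-prefix leaves a non-VP remainder: after 'some eager argument' the remainder is not a VP; after 'some eager argument or some young argument' the remainder is not a VP.

Ungrammatical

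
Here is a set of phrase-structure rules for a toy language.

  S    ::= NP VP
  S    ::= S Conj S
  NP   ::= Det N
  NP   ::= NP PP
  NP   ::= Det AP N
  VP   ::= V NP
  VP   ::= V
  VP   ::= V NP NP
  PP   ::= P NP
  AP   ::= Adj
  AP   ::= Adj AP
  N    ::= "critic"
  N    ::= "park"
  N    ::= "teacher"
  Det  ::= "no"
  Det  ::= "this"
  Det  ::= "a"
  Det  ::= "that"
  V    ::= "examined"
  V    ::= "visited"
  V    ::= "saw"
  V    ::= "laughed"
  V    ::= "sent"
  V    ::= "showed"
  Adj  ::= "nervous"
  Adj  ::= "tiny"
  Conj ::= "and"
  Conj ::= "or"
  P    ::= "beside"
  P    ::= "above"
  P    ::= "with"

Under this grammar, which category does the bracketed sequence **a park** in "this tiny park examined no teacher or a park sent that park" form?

[S [S [NP [Det this] [AP [Adj tiny]] [N park]] [VP [V examined] [NP [Det no] [N teacher]]]] [Conj or] [S [NP [Det a] [N park]] [VP [V sent] [NP [Det that] [N park]]]]]
The span 'a park' is the NP node built by NP → Det N.

NP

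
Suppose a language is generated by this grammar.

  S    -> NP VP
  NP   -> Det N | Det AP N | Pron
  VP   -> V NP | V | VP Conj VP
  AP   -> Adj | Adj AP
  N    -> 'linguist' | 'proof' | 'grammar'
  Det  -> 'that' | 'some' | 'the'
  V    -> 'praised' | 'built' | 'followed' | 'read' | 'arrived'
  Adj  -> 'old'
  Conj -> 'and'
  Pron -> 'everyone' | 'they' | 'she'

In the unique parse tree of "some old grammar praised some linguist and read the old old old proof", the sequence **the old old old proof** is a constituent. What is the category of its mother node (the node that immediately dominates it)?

VP

[S [NP [Det some] [AP [Adj old]] [N grammar]] [VP [VP [V praised] [NP [Det some] [N linguist]]] [Conj and] [VP [V read] [NP [Det the] [AP [Adj old] [AP [Adj old] [AP [Adj old]]]] [N proof]]]]]
The span 'the old old old proof' is the NP node built by NP → Det AP N.
Its mother is the VP built by VP → V NP.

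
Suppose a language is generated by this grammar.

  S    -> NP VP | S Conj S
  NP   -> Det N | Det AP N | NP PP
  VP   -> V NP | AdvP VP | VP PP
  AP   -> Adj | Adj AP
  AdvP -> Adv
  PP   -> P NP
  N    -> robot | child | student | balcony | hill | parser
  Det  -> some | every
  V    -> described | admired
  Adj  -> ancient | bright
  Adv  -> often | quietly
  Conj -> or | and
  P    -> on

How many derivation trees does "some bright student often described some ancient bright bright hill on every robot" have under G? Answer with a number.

3

Two of the 3 distinct bracketings:
[S [NP [Det some] [AP [Adj bright]] [N student]] [VP [AdvP [Adv often]] [VP [V described] [NP [NP [Det some] [AP [Adj ancient] [AP [Adj bright] [AP [Adj bright]]]] [N hill]] [PP [P on] [NP [Det every] [N robot]]]]]]]
[S [NP [Det some] [AP [Adj bright]] [N student]] [VP [AdvP [Adv often]] [VP [VP [V described] [NP [Det some] [AP [Adj ancient] [AP [Adj bright] [AP [Adj bright]]]] [N hill]]] [PP [P on] [NP [Det every] [N robot]]]]]]
The difference turns on whether NP → NP PP is used at the relevant span, versus an alternative expansion of NP.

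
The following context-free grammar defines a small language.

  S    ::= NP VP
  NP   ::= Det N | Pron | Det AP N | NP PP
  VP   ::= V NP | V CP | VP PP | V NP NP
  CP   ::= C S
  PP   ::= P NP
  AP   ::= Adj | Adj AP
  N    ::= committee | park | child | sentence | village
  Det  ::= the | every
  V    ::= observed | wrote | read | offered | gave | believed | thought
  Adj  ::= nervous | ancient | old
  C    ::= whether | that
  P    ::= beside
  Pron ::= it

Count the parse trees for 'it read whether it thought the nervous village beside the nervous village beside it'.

9

Two of the 9 distinct bracketings:
[S [NP [Pron it]] [VP [V read] [CP [C whether] [S [NP [Pron it]] [VP [V thought] [NP [NP [Det the] [AP [Adj nervous]] [N village]] [PP [P beside] [NP [NP [Det the] [AP [Adj nervous]] [N village]] [PP [P beside] [NP [Pron it]]]]]]]]]]]
[S [NP [Pron it]] [VP [V read] [CP [C whether] [S [NP [Pron it]] [VP [V thought] [NP [NP [NP [Det the] [AP [Adj nervous]] [N village]] [PP [P beside] [NP [Det the] [AP [Adj nervous]] [N village]]]] [PP [P beside] [NP [Pron it]]]]]]]]]
The trees differ in how a recursive rule is bracketed over the same span.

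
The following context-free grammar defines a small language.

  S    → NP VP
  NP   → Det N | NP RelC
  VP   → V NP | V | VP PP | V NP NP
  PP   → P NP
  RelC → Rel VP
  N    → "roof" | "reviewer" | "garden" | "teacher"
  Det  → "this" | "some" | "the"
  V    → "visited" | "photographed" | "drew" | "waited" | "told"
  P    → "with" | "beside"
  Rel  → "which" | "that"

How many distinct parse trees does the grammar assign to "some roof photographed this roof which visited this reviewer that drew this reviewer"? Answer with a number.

Two of the 6 distinct bracketings:
[S [NP [Det some] [N roof]] [VP [V photographed] [NP [NP [Det this] [N roof]] [RelC [Rel which] [VP [V visited] [NP [NP [Det this] [N reviewer]] [RelC [Rel that] [VP [V drew] [NP [Det this] [N reviewer]]]]]]]]]]
[S [NP [Det some] [N roof]] [VP [V photographed] [NP [NP [Det this] [N roof]] [RelC [Rel which] [VP [V visited] [NP [NP [Det this] [N reviewer]] [RelC [Rel that] [VP [V drew]]]] [NP [Det this] [N reviewer]]]]]]]
The difference turns on whether VP → V is used at the relevant span, versus an alternative expansion of VP.

6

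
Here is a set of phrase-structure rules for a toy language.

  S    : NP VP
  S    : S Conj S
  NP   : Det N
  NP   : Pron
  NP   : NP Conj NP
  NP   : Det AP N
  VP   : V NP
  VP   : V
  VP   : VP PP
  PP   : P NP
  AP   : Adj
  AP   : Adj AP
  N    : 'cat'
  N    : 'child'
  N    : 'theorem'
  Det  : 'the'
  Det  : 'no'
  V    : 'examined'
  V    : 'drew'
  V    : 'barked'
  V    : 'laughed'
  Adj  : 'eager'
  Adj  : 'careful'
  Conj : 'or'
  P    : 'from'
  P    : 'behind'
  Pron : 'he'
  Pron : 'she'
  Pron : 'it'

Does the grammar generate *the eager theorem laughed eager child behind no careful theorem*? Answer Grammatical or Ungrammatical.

Ungrammatical

A V word can never sit immediately before an Adj word in any string this grammar generates, so the substring 'laughed eager' rules out a derivation.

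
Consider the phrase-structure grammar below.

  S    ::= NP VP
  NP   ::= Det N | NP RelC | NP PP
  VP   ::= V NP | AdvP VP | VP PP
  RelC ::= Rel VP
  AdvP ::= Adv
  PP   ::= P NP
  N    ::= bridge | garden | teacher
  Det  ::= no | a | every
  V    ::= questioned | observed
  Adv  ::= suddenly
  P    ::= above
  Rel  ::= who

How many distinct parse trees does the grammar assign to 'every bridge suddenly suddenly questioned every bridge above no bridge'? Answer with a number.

Two of the 4 distinct bracketings:
[S [NP [Det every] [N bridge]] [VP [AdvP [Adv suddenly]] [VP [AdvP [Adv suddenly]] [VP [V questioned] [NP [NP [Det every] [N bridge]] [PP [P above] [NP [Det no] [N bridge]]]]]]]]
[S [NP [Det every] [N bridge]] [VP [AdvP [Adv suddenly]] [VP [AdvP [Adv suddenly]] [VP [VP [V questioned] [NP [Det every] [N bridge]]] [PP [P above] [NP [Det no] [N bridge]]]]]]]
The difference turns on whether NP → NP PP is used at the relevant span, versus an alternative expansion of NP.

4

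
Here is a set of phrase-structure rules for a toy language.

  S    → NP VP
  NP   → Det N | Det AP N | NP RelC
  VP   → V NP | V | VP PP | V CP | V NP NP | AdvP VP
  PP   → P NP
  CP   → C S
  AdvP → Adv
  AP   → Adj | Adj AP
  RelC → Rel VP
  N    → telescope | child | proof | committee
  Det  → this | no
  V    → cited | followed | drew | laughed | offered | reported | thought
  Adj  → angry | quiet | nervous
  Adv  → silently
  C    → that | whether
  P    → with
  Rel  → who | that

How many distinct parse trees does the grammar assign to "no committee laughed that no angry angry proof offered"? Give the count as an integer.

1

[S [NP [Det no] [N committee]] [VP [V laughed] [CP [C that] [S [NP [Det no] [AP [Adj angry] [AP [Adj angry]]] [N proof]] [VP [V offered]]]]]]
No rule offers an alternative attachment or grouping for any span, so this is the only derivation.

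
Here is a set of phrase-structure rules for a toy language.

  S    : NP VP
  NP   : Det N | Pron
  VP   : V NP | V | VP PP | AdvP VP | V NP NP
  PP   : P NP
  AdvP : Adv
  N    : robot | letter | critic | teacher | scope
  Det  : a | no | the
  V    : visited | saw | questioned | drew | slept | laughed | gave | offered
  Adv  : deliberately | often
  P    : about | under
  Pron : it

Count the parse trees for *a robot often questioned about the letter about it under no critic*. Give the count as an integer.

Two of the 4 distinct bracketings:
[S [NP [Det a] [N robot]] [VP [VP [VP [VP [AdvP [Adv often]] [VP [V questioned]]] [PP [P about] [NP [Det the] [N letter]]]] [PP [P about] [NP [Pron it]]]] [PP [P under] [NP [Det no] [N critic]]]]]
[S [NP [Det a] [N robot]] [VP [VP [VP [AdvP [Adv often]] [VP [VP [V questioned]] [PP [P about] [NP [Det the] [N letter]]]]] [PP [P about] [NP [Pron it]]]] [PP [P under] [NP [Det no] [N critic]]]]]
The trees differ in how a recursive rule is bracketed over the same span.

4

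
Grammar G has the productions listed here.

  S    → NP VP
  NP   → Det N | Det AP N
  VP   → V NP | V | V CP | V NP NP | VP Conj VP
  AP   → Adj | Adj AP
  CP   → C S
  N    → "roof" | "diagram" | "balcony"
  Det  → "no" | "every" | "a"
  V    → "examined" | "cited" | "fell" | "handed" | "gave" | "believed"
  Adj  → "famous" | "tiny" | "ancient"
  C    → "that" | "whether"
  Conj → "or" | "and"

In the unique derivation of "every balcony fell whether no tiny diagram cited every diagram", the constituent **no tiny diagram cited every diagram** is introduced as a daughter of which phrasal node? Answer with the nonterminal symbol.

CP

S
  NP
    Det: every
    N: balcony
  VP
    V: fell
    CP
      C: whether
      S
        NP
          Det: no
          AP
            Adj: tiny
          N: diagram
        VP
          V: cited
          NP
            Det: every
            N: diagram
The span 'no tiny diagram cited every diagram' is the S node built by S → NP VP.
Its mother is the CP built by CP → C S.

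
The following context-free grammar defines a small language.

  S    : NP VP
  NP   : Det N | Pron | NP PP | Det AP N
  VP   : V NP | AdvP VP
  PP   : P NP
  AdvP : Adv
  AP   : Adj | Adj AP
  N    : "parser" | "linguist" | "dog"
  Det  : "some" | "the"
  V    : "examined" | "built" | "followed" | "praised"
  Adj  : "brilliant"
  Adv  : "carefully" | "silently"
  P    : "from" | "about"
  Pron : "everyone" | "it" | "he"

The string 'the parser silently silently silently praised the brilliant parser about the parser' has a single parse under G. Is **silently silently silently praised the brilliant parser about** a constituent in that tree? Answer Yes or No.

No

[S [NP [Det the] [N parser]] [VP [AdvP [Adv silently]] [VP [AdvP [Adv silently]] [VP [AdvP [Adv silently]] [VP [V praised] [NP [NP [Det the] [AP [Adj brilliant]] [N parser]] [PP [P about] [NP [Det the] [N parser]]]]]]]]]
The smallest constituent containing 'silently silently silently praised the brilliant parser about' is the VP spanning 'silently silently silently praised the brilliant parser about the parser'; no single node in the tree dominates exactly the given words.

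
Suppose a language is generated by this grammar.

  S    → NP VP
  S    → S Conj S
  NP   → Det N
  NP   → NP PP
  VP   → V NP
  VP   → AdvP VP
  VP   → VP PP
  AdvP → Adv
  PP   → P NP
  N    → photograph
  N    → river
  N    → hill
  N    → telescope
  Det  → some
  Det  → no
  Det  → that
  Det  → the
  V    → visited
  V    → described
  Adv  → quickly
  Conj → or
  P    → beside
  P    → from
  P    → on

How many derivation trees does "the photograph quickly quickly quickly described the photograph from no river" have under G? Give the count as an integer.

Two of the 5 distinct bracketings:
[S [NP [Det the] [N photograph]] [VP [AdvP [Adv quickly]] [VP [AdvP [Adv quickly]] [VP [AdvP [Adv quickly]] [VP [V described] [NP [NP [Det the] [N photograph]] [PP [P from] [NP [Det no] [N river]]]]]]]]]
[S [NP [Det the] [N photograph]] [VP [AdvP [Adv quickly]] [VP [AdvP [Adv quickly]] [VP [AdvP [Adv quickly]] [VP [VP [V described] [NP [Det the] [N photograph]]] [PP [P from] [NP [Det no] [N river]]]]]]]]
The difference turns on whether NP → NP PP is used at the relevant span, versus an alternative expansion of NP.

5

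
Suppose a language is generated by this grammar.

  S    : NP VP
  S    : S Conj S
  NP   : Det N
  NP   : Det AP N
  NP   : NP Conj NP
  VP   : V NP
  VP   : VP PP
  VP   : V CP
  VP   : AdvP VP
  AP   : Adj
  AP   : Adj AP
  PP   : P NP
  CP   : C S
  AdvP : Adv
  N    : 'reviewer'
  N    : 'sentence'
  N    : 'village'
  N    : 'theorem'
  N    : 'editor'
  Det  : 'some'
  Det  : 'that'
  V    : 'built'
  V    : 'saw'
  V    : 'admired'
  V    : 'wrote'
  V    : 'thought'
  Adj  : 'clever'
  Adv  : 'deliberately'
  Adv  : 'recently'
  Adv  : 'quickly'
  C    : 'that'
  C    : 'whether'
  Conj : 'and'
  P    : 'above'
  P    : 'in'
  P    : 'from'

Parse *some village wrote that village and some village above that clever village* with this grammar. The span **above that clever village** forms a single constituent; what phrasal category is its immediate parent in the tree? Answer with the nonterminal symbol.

VP

S
  NP
    Det: some
    N: village
  VP
    VP
      V: wrote
      NP
        NP
          Det: that
          N: village
        Conj: and
        NP
          Det: some
          N: village
    PP
      P: above
      NP
        Det: that
        AP
          Adj: clever
        N: village
The span 'above that clever village' is the PP node built by PP → P NP.
Its mother is the VP built by VP → VP PP.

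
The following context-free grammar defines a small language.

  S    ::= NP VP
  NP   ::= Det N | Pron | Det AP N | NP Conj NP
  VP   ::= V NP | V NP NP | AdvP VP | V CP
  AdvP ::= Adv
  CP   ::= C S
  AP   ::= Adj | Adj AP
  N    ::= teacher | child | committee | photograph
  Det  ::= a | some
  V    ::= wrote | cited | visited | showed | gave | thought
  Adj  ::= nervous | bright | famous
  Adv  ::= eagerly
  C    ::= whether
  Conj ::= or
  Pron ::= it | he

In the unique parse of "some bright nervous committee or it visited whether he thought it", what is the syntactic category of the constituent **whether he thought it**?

S
  NP
    NP
      Det: some
      AP
        Adj: bright
        AP
          Adj: nervous
      N: committee
    Conj: or
    NP
      Pron: it
  VP
    V: visited
    CP
      C: whether
      S
        NP
          Pron: he
        VP
          V: thought
          NP
            Pron: it
The span 'whether he thought it' is the CP node built by CP → C S.

CP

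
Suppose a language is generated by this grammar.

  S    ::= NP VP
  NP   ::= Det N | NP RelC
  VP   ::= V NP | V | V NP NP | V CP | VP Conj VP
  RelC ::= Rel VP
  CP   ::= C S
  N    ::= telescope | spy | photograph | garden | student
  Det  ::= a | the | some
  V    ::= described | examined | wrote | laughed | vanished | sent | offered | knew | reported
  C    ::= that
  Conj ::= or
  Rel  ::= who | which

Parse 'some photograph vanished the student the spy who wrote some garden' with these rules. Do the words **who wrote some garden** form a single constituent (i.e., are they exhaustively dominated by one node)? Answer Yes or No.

[S [NP [Det some] [N photograph]] [VP [V vanished] [NP [Det the] [N student]] [NP [NP [Det the] [N spy]] [RelC [Rel who] [VP [V wrote] [NP [Det some] [N garden]]]]]]]
The words 'who wrote some garden' are exhaustively dominated by a single RelC node (built by RelC → Rel VP), so they form a constituent.

Yes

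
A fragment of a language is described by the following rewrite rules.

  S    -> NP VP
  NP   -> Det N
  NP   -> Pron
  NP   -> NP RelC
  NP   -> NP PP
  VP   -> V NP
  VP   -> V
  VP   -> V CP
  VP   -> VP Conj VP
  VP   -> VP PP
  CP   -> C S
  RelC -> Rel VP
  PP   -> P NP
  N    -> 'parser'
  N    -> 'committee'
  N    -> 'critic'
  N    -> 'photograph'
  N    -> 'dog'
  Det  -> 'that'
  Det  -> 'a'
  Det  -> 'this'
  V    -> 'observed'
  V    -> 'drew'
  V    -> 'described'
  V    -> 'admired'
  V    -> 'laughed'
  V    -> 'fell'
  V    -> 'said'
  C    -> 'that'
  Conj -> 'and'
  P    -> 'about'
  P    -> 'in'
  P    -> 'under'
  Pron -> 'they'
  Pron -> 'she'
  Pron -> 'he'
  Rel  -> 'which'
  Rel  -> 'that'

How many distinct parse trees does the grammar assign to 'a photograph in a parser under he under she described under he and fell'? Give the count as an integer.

Two of the 5 distinct bracketings:
[S [NP [NP [Det a] [N photograph]] [PP [P in] [NP [NP [Det a] [N parser]] [PP [P under] [NP [NP [Pron he]] [PP [P under] [NP [Pron she]]]]]]]] [VP [VP [VP [V described]] [PP [P under] [NP [Pron he]]]] [Conj and] [VP [V fell]]]]
[S [NP [NP [Det a] [N photograph]] [PP [P in] [NP [NP [NP [Det a] [N parser]] [PP [P under] [NP [Pron he]]]] [PP [P under] [NP [Pron she]]]]]] [VP [VP [VP [V described]] [PP [P under] [NP [Pron he]]]] [Conj and] [VP [V fell]]]]
The trees differ in how a recursive rule is bracketed over the same span.

5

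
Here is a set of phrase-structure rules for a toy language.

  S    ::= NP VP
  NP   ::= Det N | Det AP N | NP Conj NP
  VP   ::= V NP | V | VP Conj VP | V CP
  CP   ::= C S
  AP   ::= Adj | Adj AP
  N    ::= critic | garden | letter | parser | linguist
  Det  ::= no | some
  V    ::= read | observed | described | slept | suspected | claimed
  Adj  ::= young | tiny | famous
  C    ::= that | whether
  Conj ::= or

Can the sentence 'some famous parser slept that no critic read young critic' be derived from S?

A V word can never sit immediately before an Adj word in any string this grammar generates, so the substring 'read young' rules out a derivation.

Ungrammatical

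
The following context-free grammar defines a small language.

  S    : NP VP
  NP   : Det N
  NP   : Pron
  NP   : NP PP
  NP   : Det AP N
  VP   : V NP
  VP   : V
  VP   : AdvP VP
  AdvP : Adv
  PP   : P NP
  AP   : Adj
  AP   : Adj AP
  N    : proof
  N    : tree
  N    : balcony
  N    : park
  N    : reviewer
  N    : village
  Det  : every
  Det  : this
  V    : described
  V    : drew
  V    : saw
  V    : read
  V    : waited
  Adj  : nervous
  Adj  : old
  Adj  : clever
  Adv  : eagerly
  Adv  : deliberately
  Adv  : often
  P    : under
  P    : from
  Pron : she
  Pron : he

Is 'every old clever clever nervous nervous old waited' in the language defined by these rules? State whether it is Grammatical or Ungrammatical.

An Adj word can never sit immediately before a V word in any string this grammar generates, so the substring 'old waited' rules out a derivation.

Ungrammatical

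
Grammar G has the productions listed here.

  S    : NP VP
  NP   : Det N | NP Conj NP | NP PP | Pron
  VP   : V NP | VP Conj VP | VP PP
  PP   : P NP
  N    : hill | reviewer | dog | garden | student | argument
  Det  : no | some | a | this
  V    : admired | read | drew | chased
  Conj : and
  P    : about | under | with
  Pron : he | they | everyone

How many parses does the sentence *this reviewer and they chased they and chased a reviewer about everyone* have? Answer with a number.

Two of the 3 distinct bracketings:
[S [NP [NP [Det this] [N reviewer]] [Conj and] [NP [Pron they]]] [VP [VP [V chased] [NP [Pron they]]] [Conj and] [VP [V chased] [NP [NP [Det a] [N reviewer]] [PP [P about] [NP [Pron everyone]]]]]]]
[S [NP [NP [Det this] [N reviewer]] [Conj and] [NP [Pron they]]] [VP [VP [V chased] [NP [Pron they]]] [Conj and] [VP [VP [V chased] [NP [Det a] [N reviewer]]] [PP [P about] [NP [Pron everyone]]]]]]
The difference turns on whether NP → NP PP is used at the relevant span, versus an alternative expansion of NP.

3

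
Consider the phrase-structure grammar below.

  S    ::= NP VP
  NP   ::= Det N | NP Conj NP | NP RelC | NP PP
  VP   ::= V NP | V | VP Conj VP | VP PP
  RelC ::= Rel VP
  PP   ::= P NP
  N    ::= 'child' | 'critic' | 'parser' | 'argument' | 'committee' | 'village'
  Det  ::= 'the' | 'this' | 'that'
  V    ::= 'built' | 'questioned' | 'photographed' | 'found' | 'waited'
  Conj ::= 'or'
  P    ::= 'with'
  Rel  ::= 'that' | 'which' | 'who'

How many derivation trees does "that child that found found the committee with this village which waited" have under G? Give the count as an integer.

3

Two of the 3 distinct bracketings:
[S [NP [NP [Det that] [N child]] [RelC [Rel that] [VP [V found]]]] [VP [V found] [NP [NP [NP [Det the] [N committee]] [PP [P with] [NP [Det this] [N village]]]] [RelC [Rel which] [VP [V waited]]]]]]
[S [NP [NP [Det that] [N child]] [RelC [Rel that] [VP [V found]]]] [VP [V found] [NP [NP [Det the] [N committee]] [PP [P with] [NP [NP [Det this] [N village]] [RelC [Rel which] [VP [V waited]]]]]]]]
The trees differ in how a recursive rule is bracketed over the same span.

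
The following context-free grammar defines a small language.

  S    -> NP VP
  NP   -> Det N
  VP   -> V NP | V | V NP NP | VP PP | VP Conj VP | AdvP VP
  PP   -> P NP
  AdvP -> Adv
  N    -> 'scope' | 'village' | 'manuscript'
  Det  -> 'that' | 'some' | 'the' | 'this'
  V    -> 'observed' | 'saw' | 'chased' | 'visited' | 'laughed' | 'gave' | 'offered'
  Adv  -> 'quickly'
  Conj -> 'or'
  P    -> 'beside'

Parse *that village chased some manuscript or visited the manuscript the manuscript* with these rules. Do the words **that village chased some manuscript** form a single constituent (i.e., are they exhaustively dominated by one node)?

[S [NP [Det that] [N village]] [VP [VP [V chased] [NP [Det some] [N manuscript]]] [Conj or] [VP [V visited] [NP [Det the] [N manuscript]] [NP [Det the] [N manuscript]]]]]
The smallest constituent containing 'that village chased some manuscript' is the S spanning 'that village chased some manuscript or visited the manuscript the manuscript'; no single node in the tree dominates exactly the given words.

No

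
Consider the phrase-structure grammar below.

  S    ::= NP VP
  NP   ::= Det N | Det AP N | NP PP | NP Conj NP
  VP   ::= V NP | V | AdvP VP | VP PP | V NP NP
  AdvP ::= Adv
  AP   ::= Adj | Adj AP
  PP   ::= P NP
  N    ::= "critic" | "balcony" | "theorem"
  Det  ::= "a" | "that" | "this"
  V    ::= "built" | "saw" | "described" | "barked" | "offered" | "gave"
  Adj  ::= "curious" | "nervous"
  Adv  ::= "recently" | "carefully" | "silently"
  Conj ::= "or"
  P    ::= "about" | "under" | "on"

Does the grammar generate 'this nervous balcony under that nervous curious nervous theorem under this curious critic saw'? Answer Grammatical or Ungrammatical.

Grammatical

S
  NP
    NP
      Det: this
      AP
        Adj: nervous
      N: balcony
    PP
      P: under
      NP
        NP
          Det: that
          AP
            Adj: nervous
            AP
              Adj: curious
              AP
                Adj: nervous
          N: theorem
        PP
          P: under
          NP
            Det: this
            AP
              Adj: curious
            N: critic
  VP
    V: saw
The bracketing above is licensed at every node by one of the given productions, with S at the root.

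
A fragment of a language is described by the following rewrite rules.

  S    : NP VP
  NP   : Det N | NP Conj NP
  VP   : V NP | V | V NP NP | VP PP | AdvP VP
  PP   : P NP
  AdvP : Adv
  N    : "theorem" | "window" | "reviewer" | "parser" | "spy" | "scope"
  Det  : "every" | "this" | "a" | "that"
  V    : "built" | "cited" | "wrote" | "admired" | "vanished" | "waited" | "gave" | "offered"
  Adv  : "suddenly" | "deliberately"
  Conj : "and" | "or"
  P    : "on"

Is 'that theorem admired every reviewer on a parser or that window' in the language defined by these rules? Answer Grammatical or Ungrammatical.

[S [NP [Det that] [N theorem]] [VP [VP [V admired] [NP [Det every] [N reviewer]]] [PP [P on] [NP [NP [Det a] [N parser]] [Conj or] [NP [Det that] [N window]]]]]]
Every word is introduced by a lexical rule and the phrasal rules combine the resulting categories into a single S.

Grammatical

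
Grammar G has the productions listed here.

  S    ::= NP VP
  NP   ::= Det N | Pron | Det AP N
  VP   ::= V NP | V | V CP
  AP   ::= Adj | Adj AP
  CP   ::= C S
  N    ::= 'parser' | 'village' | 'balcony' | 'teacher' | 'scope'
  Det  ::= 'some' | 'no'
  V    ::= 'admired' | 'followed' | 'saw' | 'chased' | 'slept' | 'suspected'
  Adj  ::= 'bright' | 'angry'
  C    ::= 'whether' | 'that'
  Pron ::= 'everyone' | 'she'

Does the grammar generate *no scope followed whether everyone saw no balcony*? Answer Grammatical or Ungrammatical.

S
  NP
    Det: no
    N: scope
  VP
    V: followed
    CP
      C: whether
      S
        NP
          Pron: everyone
        VP
          V: saw
          NP
            Det: no
            N: balcony
Each bracket corresponds to one application of a listed rule, so the string is derivable from S.

Grammatical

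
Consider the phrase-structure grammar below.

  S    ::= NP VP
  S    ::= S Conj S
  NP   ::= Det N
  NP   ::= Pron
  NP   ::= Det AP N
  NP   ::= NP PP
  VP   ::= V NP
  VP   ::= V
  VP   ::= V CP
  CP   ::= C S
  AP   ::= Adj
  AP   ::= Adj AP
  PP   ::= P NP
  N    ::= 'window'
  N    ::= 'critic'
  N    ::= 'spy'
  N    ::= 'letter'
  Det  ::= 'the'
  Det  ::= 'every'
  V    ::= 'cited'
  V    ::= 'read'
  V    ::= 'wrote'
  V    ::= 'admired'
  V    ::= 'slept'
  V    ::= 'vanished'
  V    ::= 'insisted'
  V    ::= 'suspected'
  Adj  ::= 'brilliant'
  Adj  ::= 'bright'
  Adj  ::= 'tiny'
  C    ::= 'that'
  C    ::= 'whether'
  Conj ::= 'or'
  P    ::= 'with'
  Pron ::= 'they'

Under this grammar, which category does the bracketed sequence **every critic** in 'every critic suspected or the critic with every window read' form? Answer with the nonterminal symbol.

S
  S
    NP
      Det: every
      N: critic
    VP
      V: suspected
  Conj: or
  S
    NP
      NP
        Det: the
        N: critic
      PP
        P: with
        NP
          Det: every
          N: window
    VP
      V: read
The span 'every critic' is the NP node built by NP → Det N.

NP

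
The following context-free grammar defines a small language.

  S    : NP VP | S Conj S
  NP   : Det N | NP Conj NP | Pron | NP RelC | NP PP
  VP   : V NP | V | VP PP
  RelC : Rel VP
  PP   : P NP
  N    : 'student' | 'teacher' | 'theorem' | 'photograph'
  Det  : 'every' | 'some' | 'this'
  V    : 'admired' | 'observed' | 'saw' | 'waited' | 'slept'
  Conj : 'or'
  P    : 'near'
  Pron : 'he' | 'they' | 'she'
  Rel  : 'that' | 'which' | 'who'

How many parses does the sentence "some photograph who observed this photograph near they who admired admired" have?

7

Two of the 7 distinct bracketings:
[S [NP [NP [Det some] [N photograph]] [RelC [Rel who] [VP [V observed] [NP [NP [NP [Det this] [N photograph]] [PP [P near] [NP [Pron they]]]] [RelC [Rel who] [VP [V admired]]]]]]] [VP [V admired]]]
[S [NP [NP [Det some] [N photograph]] [RelC [Rel who] [VP [V observed] [NP [NP [Det this] [N photograph]] [PP [P near] [NP [NP [Pron they]] [RelC [Rel who] [VP [V admired]]]]]]]]] [VP [V admired]]]
The trees differ in how a recursive rule is bracketed over the same span.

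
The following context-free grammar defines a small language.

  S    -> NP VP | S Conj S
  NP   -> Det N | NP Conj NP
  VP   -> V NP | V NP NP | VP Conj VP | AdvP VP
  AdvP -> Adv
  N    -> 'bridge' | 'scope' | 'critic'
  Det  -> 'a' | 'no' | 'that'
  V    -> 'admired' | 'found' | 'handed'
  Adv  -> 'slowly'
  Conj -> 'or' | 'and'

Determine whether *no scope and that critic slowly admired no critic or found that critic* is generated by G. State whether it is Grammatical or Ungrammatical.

[S [NP [NP [Det no] [N scope]] [Conj and] [NP [Det that] [N critic]]] [VP [VP [AdvP [Adv slowly]] [VP [V admired] [NP [Det no] [N critic]]]] [Conj or] [VP [V found] [NP [Det that] [N critic]]]]]
Each bracket corresponds to one application of a listed rule, so the string is derivable from S.

Grammatical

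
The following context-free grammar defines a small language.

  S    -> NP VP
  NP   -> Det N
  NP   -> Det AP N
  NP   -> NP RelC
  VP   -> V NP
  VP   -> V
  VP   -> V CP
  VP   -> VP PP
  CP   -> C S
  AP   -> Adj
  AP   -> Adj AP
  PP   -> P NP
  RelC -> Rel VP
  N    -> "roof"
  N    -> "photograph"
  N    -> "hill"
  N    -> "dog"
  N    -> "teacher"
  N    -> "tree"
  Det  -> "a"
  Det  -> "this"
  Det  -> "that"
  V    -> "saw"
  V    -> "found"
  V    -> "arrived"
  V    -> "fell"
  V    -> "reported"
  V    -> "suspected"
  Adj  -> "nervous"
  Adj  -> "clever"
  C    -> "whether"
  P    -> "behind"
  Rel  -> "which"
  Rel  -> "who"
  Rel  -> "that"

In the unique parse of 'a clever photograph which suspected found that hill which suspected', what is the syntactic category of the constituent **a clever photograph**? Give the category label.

S
  NP
    NP
      Det: a
      AP
        Adj: clever
      N: photograph
    RelC
      Rel: which
      VP
        V: suspected
  VP
    V: found
    NP
      NP
        Det: that
        N: hill
      RelC
        Rel: which
        VP
          V: suspected
The span 'a clever photograph' is the NP node built by NP → Det AP N.

NP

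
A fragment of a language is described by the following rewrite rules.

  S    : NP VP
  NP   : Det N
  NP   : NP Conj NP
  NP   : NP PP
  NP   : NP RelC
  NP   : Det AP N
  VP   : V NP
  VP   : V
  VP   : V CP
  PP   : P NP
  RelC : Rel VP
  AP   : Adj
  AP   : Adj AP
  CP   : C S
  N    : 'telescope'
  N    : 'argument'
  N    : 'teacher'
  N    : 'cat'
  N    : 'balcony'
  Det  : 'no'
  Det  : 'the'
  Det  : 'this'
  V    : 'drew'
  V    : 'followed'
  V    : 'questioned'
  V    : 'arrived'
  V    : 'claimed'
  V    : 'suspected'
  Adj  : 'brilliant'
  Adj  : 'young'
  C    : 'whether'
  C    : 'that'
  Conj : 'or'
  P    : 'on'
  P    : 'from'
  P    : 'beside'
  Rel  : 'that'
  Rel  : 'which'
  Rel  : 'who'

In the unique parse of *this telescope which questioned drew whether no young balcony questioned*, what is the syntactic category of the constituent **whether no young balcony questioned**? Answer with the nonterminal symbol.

CP

S
  NP
    NP
      Det: this
      N: telescope
    RelC
      Rel: which
      VP
        V: questioned
  VP
    V: drew
    CP
      C: whether
      S
        NP
          Det: no
          AP
            Adj: young
          N: balcony
        VP
          V: questioned
The span 'whether no young balcony questioned' is the CP node built by CP → C S.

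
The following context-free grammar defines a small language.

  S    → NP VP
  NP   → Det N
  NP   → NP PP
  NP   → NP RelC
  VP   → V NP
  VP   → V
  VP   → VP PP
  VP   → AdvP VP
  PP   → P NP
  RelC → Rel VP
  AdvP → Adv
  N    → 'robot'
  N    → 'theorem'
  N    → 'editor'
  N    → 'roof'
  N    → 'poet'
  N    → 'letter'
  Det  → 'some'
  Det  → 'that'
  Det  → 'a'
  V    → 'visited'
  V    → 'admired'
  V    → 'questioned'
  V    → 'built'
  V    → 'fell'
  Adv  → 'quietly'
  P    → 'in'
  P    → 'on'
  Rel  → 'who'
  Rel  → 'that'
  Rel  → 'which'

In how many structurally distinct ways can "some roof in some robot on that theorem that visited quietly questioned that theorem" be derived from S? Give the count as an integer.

5

Two of the 5 distinct bracketings:
[S [NP [NP [Det some] [N roof]] [PP [P in] [NP [NP [Det some] [N robot]] [PP [P on] [NP [NP [Det that] [N theorem]] [RelC [Rel that] [VP [V visited]]]]]]]] [VP [AdvP [Adv quietly]] [VP [V questioned] [NP [Det that] [N theorem]]]]]
[S [NP [NP [Det some] [N roof]] [PP [P in] [NP [NP [NP [Det some] [N robot]] [PP [P on] [NP [Det that] [N theorem]]]] [RelC [Rel that] [VP [V visited]]]]]] [VP [AdvP [Adv quietly]] [VP [V questioned] [NP [Det that] [N theorem]]]]]
The trees differ in how a recursive rule is bracketed over the same span.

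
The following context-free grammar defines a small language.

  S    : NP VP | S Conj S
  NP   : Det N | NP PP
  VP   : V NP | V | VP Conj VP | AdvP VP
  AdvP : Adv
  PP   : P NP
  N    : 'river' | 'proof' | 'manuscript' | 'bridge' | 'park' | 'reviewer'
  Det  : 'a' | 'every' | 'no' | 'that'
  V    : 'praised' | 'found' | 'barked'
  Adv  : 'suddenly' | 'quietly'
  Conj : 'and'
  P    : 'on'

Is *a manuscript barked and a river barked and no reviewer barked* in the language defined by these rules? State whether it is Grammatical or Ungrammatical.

Grammatical

[S [S [NP [Det a] [N manuscript]] [VP [V barked]]] [Conj and] [S [S [NP [Det a] [N river]] [VP [V barked]]] [Conj and] [S [NP [Det no] [N reviewer]] [VP [V barked]]]]]
Every word is introduced by a lexical rule and the phrasal rules combine the resulting categories into a single S.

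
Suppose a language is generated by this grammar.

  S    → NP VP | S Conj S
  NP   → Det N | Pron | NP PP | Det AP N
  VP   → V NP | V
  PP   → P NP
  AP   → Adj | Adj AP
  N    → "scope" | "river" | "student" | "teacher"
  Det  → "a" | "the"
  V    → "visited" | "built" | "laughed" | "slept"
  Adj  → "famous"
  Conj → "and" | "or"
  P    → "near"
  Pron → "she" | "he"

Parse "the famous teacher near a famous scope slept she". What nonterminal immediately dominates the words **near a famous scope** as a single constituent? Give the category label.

PP

S
  NP
    NP
      Det: the
      AP
        Adj: famous
      N: teacher
    PP
      P: near
      NP
        Det: a
        AP
          Adj: famous
        N: scope
  VP
    V: slept
    NP
      Pron: she
The span 'near a famous scope' is the PP node built by PP → P NP.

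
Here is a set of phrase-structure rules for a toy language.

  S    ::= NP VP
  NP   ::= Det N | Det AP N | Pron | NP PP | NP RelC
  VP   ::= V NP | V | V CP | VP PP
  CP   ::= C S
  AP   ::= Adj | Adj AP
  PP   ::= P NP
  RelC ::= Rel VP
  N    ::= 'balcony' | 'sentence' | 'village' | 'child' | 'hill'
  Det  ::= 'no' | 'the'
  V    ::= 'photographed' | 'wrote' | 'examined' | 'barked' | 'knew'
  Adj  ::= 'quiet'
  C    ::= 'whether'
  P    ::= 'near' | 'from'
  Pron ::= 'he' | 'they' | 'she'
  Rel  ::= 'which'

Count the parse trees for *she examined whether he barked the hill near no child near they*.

9

Two of the 9 distinct bracketings:
[S [NP [Pron she]] [VP [V examined] [CP [C whether] [S [NP [Pron he]] [VP [V barked] [NP [NP [Det the] [N hill]] [PP [P near] [NP [NP [Det no] [N child]] [PP [P near] [NP [Pron they]]]]]]]]]]]
[S [NP [Pron she]] [VP [V examined] [CP [C whether] [S [NP [Pron he]] [VP [V barked] [NP [NP [NP [Det the] [N hill]] [PP [P near] [NP [Det no] [N child]]]] [PP [P near] [NP [Pron they]]]]]]]]]
The trees differ in how a recursive rule is bracketed over the same span.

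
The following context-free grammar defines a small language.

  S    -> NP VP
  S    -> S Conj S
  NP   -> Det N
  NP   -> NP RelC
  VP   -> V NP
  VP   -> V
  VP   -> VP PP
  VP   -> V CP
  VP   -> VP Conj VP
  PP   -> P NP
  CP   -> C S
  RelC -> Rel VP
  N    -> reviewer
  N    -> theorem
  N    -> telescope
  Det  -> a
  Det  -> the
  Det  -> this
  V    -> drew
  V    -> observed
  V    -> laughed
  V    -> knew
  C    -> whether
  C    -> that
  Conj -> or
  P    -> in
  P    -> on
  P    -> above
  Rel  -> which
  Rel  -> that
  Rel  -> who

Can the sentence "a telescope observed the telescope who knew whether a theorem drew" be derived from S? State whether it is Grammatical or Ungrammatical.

[S [NP [Det a] [N telescope]] [VP [V observed] [NP [NP [Det the] [N telescope]] [RelC [Rel who] [VP [V knew] [CP [C whether] [S [NP [Det a] [N theorem]] [VP [V drew]]]]]]]]]
Every word is introduced by a lexical rule and the phrasal rules combine the resulting categories into a single S.

Grammatical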